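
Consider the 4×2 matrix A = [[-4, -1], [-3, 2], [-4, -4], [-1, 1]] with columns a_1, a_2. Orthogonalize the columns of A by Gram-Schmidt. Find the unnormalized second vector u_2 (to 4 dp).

u_2 = (0.2381, 2.9286, -2.7619, 1.3095)

e_1 = a_1/‖a_1‖ = (-4, -3, -4, -1)/6.4807 = (-0.6172, -0.4629, -0.6172, -0.1543).
r_{12} = e_1·a_2 = 2.0059.
u_2 = a_2 − 2.0059·e_1 = (0.2381, 2.9286, -2.7619, 1.3095).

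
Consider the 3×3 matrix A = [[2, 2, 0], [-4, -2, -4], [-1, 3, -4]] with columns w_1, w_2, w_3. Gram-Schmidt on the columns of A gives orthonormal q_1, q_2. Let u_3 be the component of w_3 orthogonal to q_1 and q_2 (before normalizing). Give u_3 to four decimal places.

q_1 = w_1/‖w_1‖ = (2, -4, -1)/4.5826 = (0.4364, -0.8729, -0.2182).
r_{12} = q_1·w_2 = 1.9640.
u_2 = w_2 − 1.9640·q_1 = (1.1429, -0.2857, 3.4286).
‖u_2‖ = 3.6253, so q_2 = (0.3152, -0.0788, 0.9457).
r_{13} = q_1·w_3 = 4.3644; r_{23} = q_2·w_3 = -3.4677.
u_3 = w_3 − 4.3644·q_1 + 3.4677·q_2 = (-0.8116, -0.4638, 0.2319).

u_3 = (-0.8116, -0.4638, 0.2319)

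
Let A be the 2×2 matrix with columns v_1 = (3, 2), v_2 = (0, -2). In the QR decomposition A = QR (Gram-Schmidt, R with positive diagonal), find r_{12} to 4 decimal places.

v_1 = (3, 2); ‖v_1‖ = 3.6056, so e_1 = (0.8321, 0.5547).
r_{12} = e_1·v_2 = -1.1094.

r_{12} = -1.1094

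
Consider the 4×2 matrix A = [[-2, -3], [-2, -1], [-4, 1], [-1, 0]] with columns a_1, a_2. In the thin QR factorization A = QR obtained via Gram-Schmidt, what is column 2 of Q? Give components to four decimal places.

a_1 = (-2, -2, -4, -1); ‖a_1‖ = 5.0000, so q_1 = (-0.4000, -0.4000, -0.8000, -0.2000).
q_1·a_2 = (-0.4000)·(-3) + (-0.4000)·(-1) + (-0.8000)·1 + (-0.2000)·0 = 0.8000.
u_2 = a_2 − 0.8000·q_1 = (-2.6800, -0.6800, 1.6400, 0.1600).
‖u_2‖ = 3.2187, so q_2 = (-0.8326, -0.2113, 0.5095, 0.0497).

q_2 = (-0.8326, -0.2113, 0.5095, 0.0497)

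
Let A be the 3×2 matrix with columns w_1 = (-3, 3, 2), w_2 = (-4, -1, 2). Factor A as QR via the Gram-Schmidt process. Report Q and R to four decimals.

Q = [[-0.6396, -0.6103], [0.6396, -0.7598], [0.4264, 0.2242]], R = [[4.6904, 2.7716], [0.0000, 3.6494]]

w_1 = (-3, 3, 2); ‖w_1‖ = 4.6904, so q_1 = (-0.6396, 0.6396, 0.4264).
q_1·w_2 = (-0.6396)·(-4) + 0.6396·(-1) + 0.4264·2 = 2.7716.
u_2 = w_2 − 2.7716·q_1 = (-2.2273, -2.7727, 0.8182).
‖u_2‖ = 3.6494, so q_2 = (-0.6103, -0.7598, 0.2242).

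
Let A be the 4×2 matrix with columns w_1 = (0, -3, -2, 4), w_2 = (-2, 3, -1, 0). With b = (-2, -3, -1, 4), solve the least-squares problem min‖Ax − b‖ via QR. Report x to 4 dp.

x = (0.9804, 0.2045)

w_1 = (0, -3, -2, 4); ‖w_1‖ = 5.3852, so e_1 = (0.0000, -0.5571, -0.3714, 0.7428).
e_1·w_2 = 0.0000·(-2) + (-0.5571)·3 + (-0.3714)·(-1) + 0.7428·0 = -1.2999.
u_2 = w_2 + 1.2999·e_1 = (-2.0000, 2.2759, -1.4828, 0.9655).
‖u_2‖ = 3.5086, so e_2 = (-0.5700, 0.6487, -0.4226, 0.2752).
Qᵀb = (5.0138, 0.7174).
Back-substitute: x_2 = 0.7174/3.5086 = 0.2045.
x_1 = (5.0138 + 1.2999·0.2045)/5.3852 = 0.9804.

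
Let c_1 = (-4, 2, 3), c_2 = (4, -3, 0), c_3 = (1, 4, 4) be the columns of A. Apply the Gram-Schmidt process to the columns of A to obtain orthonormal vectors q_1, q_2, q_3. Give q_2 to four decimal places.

q_2 = (0.3349, -0.5144, 0.7895)

c_1 = (-4, 2, 3); ‖c_1‖ = 5.3852, so q_1 = (-0.7428, 0.3714, 0.5571).
q_1·c_2 = (-0.7428)·4 + 0.3714·(-3) + 0.5571·0 = -4.0853.
u_2 = c_2 + 4.0853·q_1 = (0.9655, -1.4828, 2.2759).
‖u_2‖ = 2.8828, so q_2 = (0.3349, -0.5144, 0.7895).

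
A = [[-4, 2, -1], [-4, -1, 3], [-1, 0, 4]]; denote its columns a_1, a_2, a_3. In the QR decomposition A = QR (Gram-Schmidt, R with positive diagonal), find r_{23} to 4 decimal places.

q_1 = a_1/‖a_1‖ = (-4, -4, -1)/5.7446 = (-0.6963, -0.6963, -0.1741).
r_{12} = q_1·a_2 = -0.6963.
u_2 = a_2 + 0.6963·q_1 = (1.5152, -1.4848, -0.1212).
‖u_2‖ = 2.1249, so q_2 = (0.7130, -0.6988, -0.0570).
r_{23} = q_2·a_3 = -3.0376.

r_{23} = -3.0376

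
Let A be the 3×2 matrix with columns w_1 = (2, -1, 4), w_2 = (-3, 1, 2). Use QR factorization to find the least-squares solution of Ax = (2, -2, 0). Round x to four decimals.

x = (0.3140, -0.5939)

e_1 = w_1/‖w_1‖ = (2, -1, 4)/4.5826 = (0.4364, -0.2182, 0.8729).
r_{12} = e_1·w_2 = 0.2182.
u_2 = w_2 − 0.2182·e_1 = (-3.0952, 1.0476, 1.8095).
‖u_2‖ = 3.7353, so e_2 = (-0.8286, 0.2805, 0.4844).
Qᵀb = (1.3093, -2.2182).
Back-substitute: x_2 = -2.2182/3.7353 = -0.5939.
x_1 = (1.3093 − 0.2182·(-0.5939))/4.5826 = 0.3140.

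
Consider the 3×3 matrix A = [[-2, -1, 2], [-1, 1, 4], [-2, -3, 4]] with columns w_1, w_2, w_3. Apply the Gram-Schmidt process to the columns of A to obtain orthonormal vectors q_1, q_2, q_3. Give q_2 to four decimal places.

w_1 = (-2, -1, -2); ‖w_1‖ = 3.0000, so q_1 = (-0.6667, -0.3333, -0.6667).
q_1·w_2 = (-0.6667)·(-1) + (-0.3333)·1 + (-0.6667)·(-3) = 2.3333.
u_2 = w_2 − 2.3333·q_1 = (0.5556, 1.7778, -1.4444).
‖u_2‖ = 2.3570, so q_2 = (0.2357, 0.7542, -0.6128).

q_2 = (0.2357, 0.7542, -0.6128)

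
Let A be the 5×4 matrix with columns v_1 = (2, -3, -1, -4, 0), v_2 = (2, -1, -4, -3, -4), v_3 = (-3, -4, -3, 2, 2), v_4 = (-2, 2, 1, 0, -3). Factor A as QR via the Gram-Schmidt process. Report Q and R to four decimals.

e_1 = v_1/‖v_1‖ = (2, -3, -1, -4, 0)/5.4772 = (0.3651, -0.5477, -0.1826, -0.7303, 0.0000).
r_{12} = e_1·v_2 = 4.1992.
u_2 = v_2 − 4.1992·e_1 = (0.4667, 1.3000, -3.2333, 0.0667, -4.0000).
‖u_2‖ = 5.3260, so e_2 = (0.0876, 0.2441, -0.6071, 0.0125, -0.7510).
r_{13} = e_1·v_3 = 0.1826; r_{23} = e_2·v_3 = -0.8950.
u_3 = v_3 − 0.1826·e_1 + 0.8950·e_2 = (-2.9882, -3.6816, -3.5100, 2.1445, 1.3278).
‖u_3‖ = 6.4160, so e_3 = (-0.4657, -0.5738, -0.5471, 0.3342, 0.2070).
r_{14} = e_1·v_4 = -2.0083; r_{24} = e_2·v_4 = 1.9589; r_{34} = e_3·v_4 = -1.3841.
u_4 = v_4 + 2.0083·e_1 − 1.9589·e_2 + 1.3841·e_3 = (-2.0829, -0.3723, 1.0654, -1.0286, -1.2423).
‖u_4‖ = 2.8659, so e_4 = (-0.7268, -0.1299, 0.3717, -0.3589, -0.4335).

Q = [[0.3651, 0.0876, -0.4657, -0.7268], [-0.5477, 0.2441, -0.5738, -0.1299], [-0.1826, -0.6071, -0.5471, 0.3717], [-0.7303, 0.0125, 0.3342, -0.3589], [0.0000, -0.7510, 0.2070, -0.4335]], R = [[5.4772, 4.1992, 0.1826, -2.0083], [0.0000, 5.3260, -0.8950, 1.9589], [0.0000, 0.0000, 6.4160, -1.3841], [0.0000, 0.0000, 0.0000, 2.8659]]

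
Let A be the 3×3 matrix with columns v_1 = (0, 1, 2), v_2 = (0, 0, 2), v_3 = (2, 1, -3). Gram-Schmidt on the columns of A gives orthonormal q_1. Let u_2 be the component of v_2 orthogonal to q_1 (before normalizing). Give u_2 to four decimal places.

u_2 = (0.0000, -0.8000, 0.4000)

q_1 = v_1/‖v_1‖ = (0, 1, 2)/2.2361 = (0.0000, 0.4472, 0.8944).
r_{12} = q_1·v_2 = 1.7889.
u_2 = v_2 − 1.7889·q_1 = (0.0000, -0.8000, 0.4000).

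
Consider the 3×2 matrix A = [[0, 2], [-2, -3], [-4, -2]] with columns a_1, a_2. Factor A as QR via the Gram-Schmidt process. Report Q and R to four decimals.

q_1 = a_1/‖a_1‖ = (0, -2, -4)/4.4721 = (0.0000, -0.4472, -0.8944).
r_{12} = q_1·a_2 = 3.1305.
u_2 = a_2 − 3.1305·q_1 = (2.0000, -1.6000, 0.8000).
‖u_2‖ = 2.6833, so q_2 = (0.7454, -0.5963, 0.2981).

Q = [[0.0000, 0.7454], [-0.4472, -0.5963], [-0.8944, 0.2981]], R = [[4.4721, 3.1305], [0.0000, 2.6833]]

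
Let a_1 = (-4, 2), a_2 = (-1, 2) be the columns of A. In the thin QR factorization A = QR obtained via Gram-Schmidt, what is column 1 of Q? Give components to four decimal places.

q_1 = (-0.8944, 0.4472)

q_1 = a_1/‖a_1‖ = (-4, 2)/4.4721 = (-0.8944, 0.4472).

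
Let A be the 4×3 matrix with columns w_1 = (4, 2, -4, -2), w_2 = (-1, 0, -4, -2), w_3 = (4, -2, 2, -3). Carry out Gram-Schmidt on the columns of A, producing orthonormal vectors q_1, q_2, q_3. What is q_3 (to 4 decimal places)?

q_3 = (0.2507, -0.6267, 0.2789, -0.6831)

w_1 = (4, 2, -4, -2); ‖w_1‖ = 6.3246, so q_1 = (0.6325, 0.3162, -0.6325, -0.3162).
q_1·w_2 = 0.6325·(-1) + 0.3162·0 + (-0.6325)·(-4) + (-0.3162)·(-2) = 2.5298.
u_2 = w_2 − 2.5298·q_1 = (-2.6000, -0.8000, -2.4000, -1.2000).
‖u_2‖ = 3.8210, so q_2 = (-0.6805, -0.2094, -0.6281, -0.3141).
q_1·w_3 = 0.6325·4 + 0.3162·(-2) + (-0.6325)·2 + (-0.3162)·(-3) = 1.5811; q_2·w_3 = (-0.6805)·4 + (-0.2094)·(-2) + (-0.6281)·2 + (-0.3141)·(-3) = -2.6171.
u_3 = w_3 − 1.5811·q_1 + 2.6171·q_2 = (1.2192, -3.0479, 1.3562, -3.3219).
‖u_3‖ = 4.8632, so q_3 = (0.2507, -0.6267, 0.2789, -0.6831).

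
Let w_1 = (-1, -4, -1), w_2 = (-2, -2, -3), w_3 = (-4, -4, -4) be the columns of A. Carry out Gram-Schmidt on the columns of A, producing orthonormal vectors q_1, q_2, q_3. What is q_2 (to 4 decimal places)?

q_1 = w_1/‖w_1‖ = (-1, -4, -1)/4.2426 = (-0.2357, -0.9428, -0.2357).
r_{12} = q_1·w_2 = 3.0641.
u_2 = w_2 − 3.0641·q_1 = (-1.2778, 0.8889, -2.2778).
‖u_2‖ = 2.7588, so q_2 = (-0.4632, 0.3222, -0.8256).

q_2 = (-0.4632, 0.3222, -0.8256)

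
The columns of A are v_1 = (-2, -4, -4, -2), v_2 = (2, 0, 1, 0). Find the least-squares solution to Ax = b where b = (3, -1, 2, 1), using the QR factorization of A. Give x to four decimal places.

x = (0.0294, 1.6471)

v_1 = (-2, -4, -4, -2); ‖v_1‖ = 6.3246, so q_1 = (-0.3162, -0.6325, -0.6325, -0.3162).
q_1·v_2 = (-0.3162)·2 + (-0.6325)·0 + (-0.6325)·1 + (-0.3162)·0 = -1.2649.
u_2 = v_2 + 1.2649·q_1 = (1.6000, -0.8000, 0.2000, -0.4000).
‖u_2‖ = 1.8439, so q_2 = (0.8677, -0.4339, 0.1085, -0.2169).
Qᵀb = (-1.8974, 3.0370).
Back-substitute: x_2 = 3.0370/1.8439 = 1.6471.
x_1 = (-1.8974 + 1.2649·1.6471)/6.3246 = 0.0294.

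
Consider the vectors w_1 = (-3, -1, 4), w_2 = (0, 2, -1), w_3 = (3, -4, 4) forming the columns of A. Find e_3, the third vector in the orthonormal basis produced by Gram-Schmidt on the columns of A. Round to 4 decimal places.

e_1 = w_1/‖w_1‖ = (-3, -1, 4)/5.0990 = (-0.5883, -0.1961, 0.7845).
r_{12} = e_1·w_2 = -1.1767.
u_2 = w_2 + 1.1767·e_1 = (-0.6923, 1.7692, -0.0769).
‖u_2‖ = 1.9014, so e_2 = (-0.3641, 0.9305, -0.0405).
r_{13} = e_1·w_3 = 2.1573; r_{23} = e_2·w_3 = -4.9760.
u_3 = w_3 − 2.1573·e_1 + 4.9760·e_2 = (2.4574, 1.0532, 2.1064).
‖u_3‖ = 3.4037, so e_3 = (0.7220, 0.3094, 0.6189).

e_3 = (0.7220, 0.3094, 0.6189)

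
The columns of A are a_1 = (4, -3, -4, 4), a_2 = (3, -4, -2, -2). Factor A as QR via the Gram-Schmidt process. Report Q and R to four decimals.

Q = [[0.5298, 0.2750], [-0.3974, -0.5720], [-0.5298, -0.0660], [0.5298, -0.7700]], R = [[7.5498, 3.1789], [0.0000, 4.7848]]

a_1 = (4, -3, -4, 4); ‖a_1‖ = 7.5498, so q_1 = (0.5298, -0.3974, -0.5298, 0.5298).
q_1·a_2 = 0.5298·3 + (-0.3974)·(-4) + (-0.5298)·(-2) + 0.5298·(-2) = 3.1789.
u_2 = a_2 − 3.1789·q_1 = (1.3158, -2.7368, -0.3158, -3.6842).
‖u_2‖ = 4.7848, so q_2 = (0.2750, -0.5720, -0.0660, -0.7700).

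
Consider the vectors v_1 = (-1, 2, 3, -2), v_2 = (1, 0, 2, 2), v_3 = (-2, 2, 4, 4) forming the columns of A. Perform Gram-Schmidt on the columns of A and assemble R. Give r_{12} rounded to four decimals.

e_1 = v_1/‖v_1‖ = (-1, 2, 3, -2)/4.2426 = (-0.2357, 0.4714, 0.7071, -0.4714).
r_{12} = e_1·v_2 = 0.2357.

r_{12} = 0.2357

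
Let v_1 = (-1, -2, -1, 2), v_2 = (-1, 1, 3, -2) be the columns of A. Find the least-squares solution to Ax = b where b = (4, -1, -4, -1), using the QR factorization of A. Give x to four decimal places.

x = (-1.3953, -1.7442)

q_1 = v_1/‖v_1‖ = (-1, -2, -1, 2)/3.1623 = (-0.3162, -0.6325, -0.3162, 0.6325).
r_{12} = q_1·v_2 = -2.5298.
u_2 = v_2 + 2.5298·q_1 = (-1.8000, -0.6000, 2.2000, -0.4000).
‖u_2‖ = 2.9326, so q_2 = (-0.6138, -0.2046, 0.7502, -0.1364).
Qᵀb = (0.0000, -5.1150).
Back-substitute: x_2 = -5.1150/2.9326 = -1.7442.
x_1 = (0.0000 + 2.5298·(-1.7442))/3.1623 = -1.3953.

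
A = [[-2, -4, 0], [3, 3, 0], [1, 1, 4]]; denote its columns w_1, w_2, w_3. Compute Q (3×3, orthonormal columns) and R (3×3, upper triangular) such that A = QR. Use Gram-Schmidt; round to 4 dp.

Q = [[-0.5345, -0.8452, 0.0000], [0.8018, -0.5071, -0.3162], [0.2673, -0.1690, 0.9487]], R = [[3.7417, 4.8107, 1.0690], [0.0000, 1.6903, -0.6761], [0.0000, 0.0000, 3.7947]]

e_1 = w_1/‖w_1‖ = (-2, 3, 1)/3.7417 = (-0.5345, 0.8018, 0.2673).
r_{12} = e_1·w_2 = 4.8107.
u_2 = w_2 − 4.8107·e_1 = (-1.4286, -0.8571, -0.2857).
‖u_2‖ = 1.6903, so e_2 = (-0.8452, -0.5071, -0.1690).
r_{13} = e_1·w_3 = 1.0690; r_{23} = e_2·w_3 = -0.6761.
u_3 = w_3 − 1.0690·e_1 + 0.6761·e_2 = (0.0000, -1.2000, 3.6000).
‖u_3‖ = 3.7947, so e_3 = (0.0000, -0.3162, 0.9487).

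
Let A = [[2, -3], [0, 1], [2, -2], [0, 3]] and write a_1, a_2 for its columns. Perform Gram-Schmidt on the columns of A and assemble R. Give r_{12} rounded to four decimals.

q_1 = a_1/‖a_1‖ = (2, 0, 2, 0)/2.8284 = (0.7071, 0.0000, 0.7071, 0.0000).
r_{12} = q_1·a_2 = -3.5355.

r_{12} = -3.5355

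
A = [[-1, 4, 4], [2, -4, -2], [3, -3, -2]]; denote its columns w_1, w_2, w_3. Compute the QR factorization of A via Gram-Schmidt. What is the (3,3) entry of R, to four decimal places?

r_{33} = 1.2140

e_1 = w_1/‖w_1‖ = (-1, 2, 3)/3.7417 = (-0.2673, 0.5345, 0.8018).
r_{12} = e_1·w_2 = -5.6125.
u_2 = w_2 + 5.6125·e_1 = (2.5000, -1.0000, 1.5000).
‖u_2‖ = 3.0822, so e_2 = (0.8111, -0.3244, 0.4867).
r_{13} = e_1·w_3 = -3.7417; r_{23} = e_2·w_3 = 2.9200.
u_3 = w_3 + 3.7417·e_1 − 2.9200·e_2 = (0.6316, 0.9474, -0.4211).
r_{33} = ‖u_3‖ = 1.2140.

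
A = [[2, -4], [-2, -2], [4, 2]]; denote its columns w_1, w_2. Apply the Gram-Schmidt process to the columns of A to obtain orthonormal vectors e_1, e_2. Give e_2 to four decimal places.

w_1 = (2, -2, 4); ‖w_1‖ = 4.8990, so e_1 = (0.4082, -0.4082, 0.8165).
e_1·w_2 = 0.4082·(-4) + (-0.4082)·(-2) + 0.8165·2 = 0.8165.
u_2 = w_2 − 0.8165·e_1 = (-4.3333, -1.6667, 1.3333).
‖u_2‖ = 4.8305, so e_2 = (-0.8971, -0.3450, 0.2760).

e_2 = (-0.8971, -0.3450, 0.2760)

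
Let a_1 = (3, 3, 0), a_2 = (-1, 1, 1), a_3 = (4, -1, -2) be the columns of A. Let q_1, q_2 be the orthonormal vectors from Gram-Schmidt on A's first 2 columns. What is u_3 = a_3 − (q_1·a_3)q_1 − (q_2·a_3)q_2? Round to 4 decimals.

a_1 = (3, 3, 0); ‖a_1‖ = 4.2426, so q_1 = (0.7071, 0.7071, 0.0000).
q_1·a_2 = 0.7071·(-1) + 0.7071·1 + 0.0000·1 = 0.0000.
u_2 = a_2 + 0.0000·q_1 = (-1.0000, 1.0000, 1.0000).
‖u_2‖ = 1.7321, so q_2 = (-0.5774, 0.5774, 0.5774).
q_1·a_3 = 0.7071·4 + 0.7071·(-1) + 0.0000·(-2) = 2.1213; q_2·a_3 = (-0.5774)·4 + 0.5774·(-1) + 0.5774·(-2) = -4.0415.
u_3 = a_3 − 2.1213·q_1 + 4.0415·q_2 = (0.1667, -0.1667, 0.3333).

u_3 = (0.1667, -0.1667, 0.3333)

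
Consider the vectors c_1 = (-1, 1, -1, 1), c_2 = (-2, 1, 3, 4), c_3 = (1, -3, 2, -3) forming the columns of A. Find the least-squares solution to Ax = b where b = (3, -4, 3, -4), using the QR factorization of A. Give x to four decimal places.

x = (-2.3222, -0.0778, 0.4889)

c_1 = (-1, 1, -1, 1); ‖c_1‖ = 2.0000, so e_1 = (-0.5000, 0.5000, -0.5000, 0.5000).
e_1·c_2 = (-0.5000)·(-2) + 0.5000·1 + (-0.5000)·3 + 0.5000·4 = 2.0000.
u_2 = c_2 − 2.0000·e_1 = (-1.0000, 0.0000, 4.0000, 3.0000).
‖u_2‖ = 5.0990, so e_2 = (-0.1961, 0.0000, 0.7845, 0.5883).
e_1·c_3 = (-0.5000)·1 + 0.5000·(-3) + (-0.5000)·2 + 0.5000·(-3) = -4.5000; e_2·c_3 = (-0.1961)·1 + 0.0000·(-3) + 0.7845·2 + 0.5883·(-3) = -0.3922.
u_3 = c_3 + 4.5000·e_1 + 0.3922·e_2 = (-1.3269, -0.7500, 0.0577, -0.5192).
‖u_3‖ = 1.6113, so e_3 = (-0.8235, -0.4655, 0.0358, -0.3223).
Qᵀb = (-7.0000, -0.5883, 0.7877).
Back-substitute: x_3 = 0.7877/1.6113 = 0.4889.
x_2 = (-0.5883 + 0.3922·0.4889)/5.0990 = -0.0778.
x_1 = (-7.0000 − 2.0000·(-0.0778) + 4.5000·0.4889)/2.0000 = -2.3222.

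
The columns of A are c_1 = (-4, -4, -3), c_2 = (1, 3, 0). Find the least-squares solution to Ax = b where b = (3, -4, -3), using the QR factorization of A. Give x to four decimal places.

e_1 = c_1/‖c_1‖ = (-4, -4, -3)/6.4031 = (-0.6247, -0.6247, -0.4685).
r_{12} = e_1·c_2 = -2.4988.
u_2 = c_2 + 2.4988·e_1 = (-0.5610, 1.4390, -1.1707).
‖u_2‖ = 1.9381, so e_2 = (-0.2895, 0.7425, -0.6041).
Qᵀb = (2.0303, -2.0262).
Back-substitute: x_2 = -2.0262/1.9381 = -1.0455.
x_1 = (2.0303 + 2.4988·(-1.0455))/6.4031 = -0.0909.

x = (-0.0909, -1.0455)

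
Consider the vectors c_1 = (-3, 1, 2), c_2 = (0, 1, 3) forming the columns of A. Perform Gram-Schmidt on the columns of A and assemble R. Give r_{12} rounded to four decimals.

r_{12} = 1.8708

e_1 = c_1/‖c_1‖ = (-3, 1, 2)/3.7417 = (-0.8018, 0.2673, 0.5345).
r_{12} = e_1·c_2 = 1.8708.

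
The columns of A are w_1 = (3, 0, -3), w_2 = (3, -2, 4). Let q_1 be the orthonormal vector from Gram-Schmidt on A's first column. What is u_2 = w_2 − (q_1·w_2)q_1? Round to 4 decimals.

u_2 = (3.5000, -2.0000, 3.5000)

w_1 = (3, 0, -3); ‖w_1‖ = 4.2426, so q_1 = (0.7071, 0.0000, -0.7071).
q_1·w_2 = 0.7071·3 + 0.0000·(-2) + (-0.7071)·4 = -0.7071.
u_2 = w_2 + 0.7071·q_1 = (3.5000, -2.0000, 3.5000).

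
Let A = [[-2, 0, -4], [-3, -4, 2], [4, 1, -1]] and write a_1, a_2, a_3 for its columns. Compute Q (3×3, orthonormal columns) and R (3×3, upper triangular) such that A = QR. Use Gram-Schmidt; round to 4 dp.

Q = [[-0.3714, 0.3860, -0.8444], [-0.5571, -0.8202, -0.1299], [0.7428, -0.4222, -0.5197]], R = [[5.3852, 2.9711, -0.3714], [0.0000, 2.8587, -2.7622], [0.0000, 0.0000, 3.6376]]

e_1 = a_1/‖a_1‖ = (-2, -3, 4)/5.3852 = (-0.3714, -0.5571, 0.7428).
r_{12} = e_1·a_2 = 2.9711.
u_2 = a_2 − 2.9711·e_1 = (1.1034, -2.3448, -1.2069).
‖u_2‖ = 2.8587, so e_2 = (0.3860, -0.8202, -0.4222).
r_{13} = e_1·a_3 = -0.3714; r_{23} = e_2·a_3 = -2.7622.
u_3 = a_3 + 0.3714·e_1 + 2.7622·e_2 = (-3.0717, -0.4726, -1.8903).
‖u_3‖ = 3.6376, so e_3 = (-0.8444, -0.1299, -0.5197).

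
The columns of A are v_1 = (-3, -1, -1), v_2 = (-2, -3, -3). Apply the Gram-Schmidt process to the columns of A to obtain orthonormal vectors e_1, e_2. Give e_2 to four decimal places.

v_1 = (-3, -1, -1); ‖v_1‖ = 3.3166, so e_1 = (-0.9045, -0.3015, -0.3015).
e_1·v_2 = (-0.9045)·(-2) + (-0.3015)·(-3) + (-0.3015)·(-3) = 3.6181.
u_2 = v_2 − 3.6181·e_1 = (1.2727, -1.9091, -1.9091).
‖u_2‖ = 2.9848, so e_2 = (0.4264, -0.6396, -0.6396).

e_2 = (0.4264, -0.6396, -0.6396)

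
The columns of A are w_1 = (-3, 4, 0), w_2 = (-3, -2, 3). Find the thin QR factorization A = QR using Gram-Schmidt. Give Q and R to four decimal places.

e_1 = w_1/‖w_1‖ = (-3, 4, 0)/5.0000 = (-0.6000, 0.8000, 0.0000).
r_{12} = e_1·w_2 = 0.2000.
u_2 = w_2 − 0.2000·e_1 = (-2.8800, -2.1600, 3.0000).
‖u_2‖ = 4.6861, so e_2 = (-0.6146, -0.4609, 0.6402).

Q = [[-0.6000, -0.6146], [0.8000, -0.4609], [0.0000, 0.6402]], R = [[5.0000, 0.2000], [0.0000, 4.6861]]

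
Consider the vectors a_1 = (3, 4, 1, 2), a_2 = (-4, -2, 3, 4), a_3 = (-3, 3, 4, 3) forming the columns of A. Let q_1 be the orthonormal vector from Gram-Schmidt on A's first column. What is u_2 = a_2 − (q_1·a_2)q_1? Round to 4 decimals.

u_2 = (-3.1000, -0.8000, 3.3000, 4.6000)

a_1 = (3, 4, 1, 2); ‖a_1‖ = 5.4772, so q_1 = (0.5477, 0.7303, 0.1826, 0.3651).
q_1·a_2 = 0.5477·(-4) + 0.7303·(-2) + 0.1826·3 + 0.3651·4 = -1.6432.
u_2 = a_2 + 1.6432·q_1 = (-3.1000, -0.8000, 3.3000, 4.6000).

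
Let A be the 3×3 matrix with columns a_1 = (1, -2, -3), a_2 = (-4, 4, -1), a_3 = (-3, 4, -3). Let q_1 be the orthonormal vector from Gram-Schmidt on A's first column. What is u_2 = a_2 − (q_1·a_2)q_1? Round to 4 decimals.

q_1 = a_1/‖a_1‖ = (1, -2, -3)/3.7417 = (0.2673, -0.5345, -0.8018).
r_{12} = q_1·a_2 = -2.4054.
u_2 = a_2 + 2.4054·q_1 = (-3.3571, 2.7143, -2.9286).

u_2 = (-3.3571, 2.7143, -2.9286)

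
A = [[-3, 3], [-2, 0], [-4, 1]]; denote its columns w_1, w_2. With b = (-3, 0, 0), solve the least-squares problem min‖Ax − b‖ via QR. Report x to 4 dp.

q_1 = w_1/‖w_1‖ = (-3, -2, -4)/5.3852 = (-0.5571, -0.3714, -0.7428).
r_{12} = q_1·w_2 = -2.4140.
u_2 = w_2 + 2.4140·q_1 = (1.6552, -0.8966, -0.7931).
‖u_2‖ = 2.0426, so q_2 = (0.8103, -0.4389, -0.3883).
Qᵀb = (1.6713, -2.4309).
Back-substitute: x_2 = -2.4309/2.0426 = -1.1901.
x_1 = (1.6713 + 2.4140·(-1.1901))/5.3852 = -0.2231.

x = (-0.2231, -1.1901)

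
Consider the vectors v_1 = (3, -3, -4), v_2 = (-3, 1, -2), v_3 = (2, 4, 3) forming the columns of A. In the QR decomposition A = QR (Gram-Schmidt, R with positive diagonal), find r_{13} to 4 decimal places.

v_1 = (3, -3, -4); ‖v_1‖ = 5.8310, so q_1 = (0.5145, -0.5145, -0.6860).
r_{13} = q_1·v_3 = -3.0870.

r_{13} = -3.0870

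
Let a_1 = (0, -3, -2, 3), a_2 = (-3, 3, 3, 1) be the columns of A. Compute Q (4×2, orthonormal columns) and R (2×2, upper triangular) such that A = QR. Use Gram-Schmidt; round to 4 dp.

Q = [[0.0000, -0.6477], [-0.6396, 0.2944], [-0.4264, 0.4122], [0.6396, 0.5692]], R = [[4.6904, -2.5584], [0.0000, 4.6319]]

a_1 = (0, -3, -2, 3); ‖a_1‖ = 4.6904, so e_1 = (0.0000, -0.6396, -0.4264, 0.6396).
e_1·a_2 = 0.0000·(-3) + (-0.6396)·3 + (-0.4264)·3 + 0.6396·1 = -2.5584.
u_2 = a_2 + 2.5584·e_1 = (-3.0000, 1.3636, 1.9091, 2.6364).
‖u_2‖ = 4.6319, so e_2 = (-0.6477, 0.2944, 0.4122, 0.5692).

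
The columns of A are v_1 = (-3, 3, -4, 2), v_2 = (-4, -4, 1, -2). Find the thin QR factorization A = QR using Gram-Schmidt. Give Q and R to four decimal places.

v_1 = (-3, 3, -4, 2); ‖v_1‖ = 6.1644, so e_1 = (-0.4867, 0.4867, -0.6489, 0.3244).
e_1·v_2 = (-0.4867)·(-4) + 0.4867·(-4) + (-0.6489)·1 + 0.3244·(-2) = -1.2978.
u_2 = v_2 + 1.2978·e_1 = (-4.6316, -3.3684, 0.1579, -1.5789).
‖u_2‖ = 5.9427, so e_2 = (-0.7794, -0.5668, 0.0266, -0.2657).

Q = [[-0.4867, -0.7794], [0.4867, -0.5668], [-0.6489, 0.0266], [0.3244, -0.2657]], R = [[6.1644, -1.2978], [0.0000, 5.9427]]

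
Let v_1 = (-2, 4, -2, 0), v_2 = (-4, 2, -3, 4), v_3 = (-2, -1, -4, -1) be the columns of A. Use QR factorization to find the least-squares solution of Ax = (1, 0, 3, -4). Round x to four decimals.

v_1 = (-2, 4, -2, 0); ‖v_1‖ = 4.8990, so q_1 = (-0.4082, 0.8165, -0.4082, 0.0000).
q_1·v_2 = (-0.4082)·(-4) + 0.8165·2 + (-0.4082)·(-3) + 0.0000·4 = 4.4907.
u_2 = v_2 − 4.4907·q_1 = (-2.1667, -1.6667, -1.1667, 4.0000).
‖u_2‖ = 4.9833, so q_2 = (-0.4348, -0.3345, -0.2341, 0.8027).
q_1·v_3 = (-0.4082)·(-2) + 0.8165·(-1) + (-0.4082)·(-4) + 0.0000·(-1) = 1.6330; q_2·v_3 = (-0.4348)·(-2) + (-0.3345)·(-1) + (-0.2341)·(-4) + 0.8027·(-1) = 1.3378.
u_3 = v_3 − 1.6330·q_1 − 1.3378·q_2 = (-0.7517, -1.8859, -3.0201, -2.0738).
‖u_3‖ = 4.1885, so q_3 = (-0.1795, -0.4503, -0.7211, -0.4951).
Qᵀb = (-1.6330, -4.3479, -0.3621).
Back-substitute: x_3 = -0.3621/4.1885 = -0.0865.
x_2 = (-4.3479 − 1.3378·(-0.0865))/4.9833 = -0.8493.
x_1 = (-1.6330 − 4.4907·(-0.8493) − 1.6330·(-0.0865))/4.8990 = 0.4740.

x = (0.4740, -0.8493, -0.0865)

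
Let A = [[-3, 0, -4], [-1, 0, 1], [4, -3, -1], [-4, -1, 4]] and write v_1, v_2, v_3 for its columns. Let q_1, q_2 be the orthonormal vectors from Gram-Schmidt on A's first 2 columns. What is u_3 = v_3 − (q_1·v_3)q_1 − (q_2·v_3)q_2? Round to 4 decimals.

u_3 = (-4.8258, 0.7247, -0.8596, 2.5787)

v_1 = (-3, -1, 4, -4); ‖v_1‖ = 6.4807, so q_1 = (-0.4629, -0.1543, 0.6172, -0.6172).
q_1·v_2 = (-0.4629)·0 + (-0.1543)·0 + 0.6172·(-3) + (-0.6172)·(-1) = -1.2344.
u_2 = v_2 + 1.2344·q_1 = (-0.5714, -0.1905, -2.2381, -1.7619).
‖u_2‖ = 2.9114, so q_2 = (-0.1963, -0.0654, -0.7687, -0.6052).
q_1·v_3 = (-0.4629)·(-4) + (-0.1543)·1 + 0.6172·(-1) + (-0.6172)·4 = -1.3887; q_2·v_3 = (-0.1963)·(-4) + (-0.0654)·1 + (-0.7687)·(-1) + (-0.6052)·4 = -0.9323.
u_3 = v_3 + 1.3887·q_1 + 0.9323·q_2 = (-4.8258, 0.7247, -0.8596, 2.5787).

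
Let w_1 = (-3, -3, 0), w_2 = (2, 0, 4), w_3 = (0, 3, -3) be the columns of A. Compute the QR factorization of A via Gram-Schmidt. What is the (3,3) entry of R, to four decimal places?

r_{33} = 1.0000

w_1 = (-3, -3, 0); ‖w_1‖ = 4.2426, so e_1 = (-0.7071, -0.7071, 0.0000).
e_1·w_2 = (-0.7071)·2 + (-0.7071)·0 + 0.0000·4 = -1.4142.
u_2 = w_2 + 1.4142·e_1 = (1.0000, -1.0000, 4.0000).
‖u_2‖ = 4.2426, so e_2 = (0.2357, -0.2357, 0.9428).
e_1·w_3 = (-0.7071)·0 + (-0.7071)·3 + 0.0000·(-3) = -2.1213; e_2·w_3 = 0.2357·0 + (-0.2357)·3 + 0.9428·(-3) = -3.5355.
u_3 = w_3 + 2.1213·e_1 + 3.5355·e_2 = (-0.6667, 0.6667, 0.3333).
r_{33} = ‖u_3‖ = 1.0000.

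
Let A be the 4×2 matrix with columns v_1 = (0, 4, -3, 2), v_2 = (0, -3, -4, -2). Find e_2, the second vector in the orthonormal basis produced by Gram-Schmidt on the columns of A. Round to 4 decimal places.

e_2 = (0.0000, -0.4590, -0.8275, -0.3233)

v_1 = (0, 4, -3, 2); ‖v_1‖ = 5.3852, so e_1 = (0.0000, 0.7428, -0.5571, 0.3714).
e_1·v_2 = 0.0000·0 + 0.7428·(-3) + (-0.5571)·(-4) + 0.3714·(-2) = -0.7428.
u_2 = v_2 + 0.7428·e_1 = (0.0000, -2.4483, -4.4138, -1.7241).
‖u_2‖ = 5.3337, so e_2 = (0.0000, -0.4590, -0.8275, -0.3233).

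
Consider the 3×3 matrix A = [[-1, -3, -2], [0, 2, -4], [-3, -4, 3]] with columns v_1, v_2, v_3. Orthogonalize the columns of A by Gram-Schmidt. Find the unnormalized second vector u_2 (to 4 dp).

v_1 = (-1, 0, -3); ‖v_1‖ = 3.1623, so q_1 = (-0.3162, 0.0000, -0.9487).
q_1·v_2 = (-0.3162)·(-3) + 0.0000·2 + (-0.9487)·(-4) = 4.7434.
u_2 = v_2 − 4.7434·q_1 = (-1.5000, 2.0000, 0.5000).

u_2 = (-1.5000, 2.0000, 0.5000)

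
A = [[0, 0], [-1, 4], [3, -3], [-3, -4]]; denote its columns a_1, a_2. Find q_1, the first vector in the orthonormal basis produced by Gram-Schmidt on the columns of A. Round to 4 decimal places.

q_1 = (0.0000, -0.2294, 0.6882, -0.6882)

q_1 = a_1/‖a_1‖ = (0, -1, 3, -3)/4.3589 = (0.0000, -0.2294, 0.6882, -0.6882).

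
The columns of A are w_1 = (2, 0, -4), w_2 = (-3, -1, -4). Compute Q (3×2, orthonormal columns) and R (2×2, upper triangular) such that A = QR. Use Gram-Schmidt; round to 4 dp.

Q = [[0.4472, -0.8729], [0.0000, -0.2182], [-0.8944, -0.4364]], R = [[4.4721, 2.2361], [0.0000, 4.5826]]

w_1 = (2, 0, -4); ‖w_1‖ = 4.4721, so e_1 = (0.4472, 0.0000, -0.8944).
e_1·w_2 = 0.4472·(-3) + 0.0000·(-1) + (-0.8944)·(-4) = 2.2361.
u_2 = w_2 − 2.2361·e_1 = (-4.0000, -1.0000, -2.0000).
‖u_2‖ = 4.5826, so e_2 = (-0.8729, -0.2182, -0.4364).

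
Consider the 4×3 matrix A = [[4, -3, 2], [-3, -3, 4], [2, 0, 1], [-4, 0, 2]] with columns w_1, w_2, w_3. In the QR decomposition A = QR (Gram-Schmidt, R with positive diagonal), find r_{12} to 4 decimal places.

w_1 = (4, -3, 2, -4); ‖w_1‖ = 6.7082, so e_1 = (0.5963, -0.4472, 0.2981, -0.5963).
r_{12} = e_1·w_2 = -0.4472.

r_{12} = -0.4472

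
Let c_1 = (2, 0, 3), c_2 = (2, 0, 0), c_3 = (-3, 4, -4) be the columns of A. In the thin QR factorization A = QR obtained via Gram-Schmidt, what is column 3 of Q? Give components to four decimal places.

c_1 = (2, 0, 3); ‖c_1‖ = 3.6056, so e_1 = (0.5547, 0.0000, 0.8321).
e_1·c_2 = 0.5547·2 + 0.0000·0 + 0.8321·0 = 1.1094.
u_2 = c_2 − 1.1094·e_1 = (1.3846, 0.0000, -0.9231).
‖u_2‖ = 1.6641, so e_2 = (0.8321, 0.0000, -0.5547).
e_1·c_3 = 0.5547·(-3) + 0.0000·4 + 0.8321·(-4) = -4.9923; e_2·c_3 = 0.8321·(-3) + 0.0000·4 + (-0.5547)·(-4) = -0.2774.
u_3 = c_3 + 4.9923·e_1 + 0.2774·e_2 = (0.0000, 4.0000, 0.0000).
‖u_3‖ = 4.0000, so e_3 = (0.0000, 1.0000, 0.0000).

e_3 = (0.0000, 1.0000, 0.0000)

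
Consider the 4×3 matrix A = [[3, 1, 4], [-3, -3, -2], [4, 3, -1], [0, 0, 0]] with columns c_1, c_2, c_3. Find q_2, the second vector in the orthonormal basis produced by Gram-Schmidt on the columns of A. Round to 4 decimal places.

c_1 = (3, -3, 4, 0); ‖c_1‖ = 5.8310, so q_1 = (0.5145, -0.5145, 0.6860, 0.0000).
q_1·c_2 = 0.5145·1 + (-0.5145)·(-3) + 0.6860·3 + 0.0000·0 = 4.1160.
u_2 = c_2 − 4.1160·q_1 = (-1.1176, -0.8824, 0.1765, 0.0000).
‖u_2‖ = 1.4349, so q_2 = (-0.7789, -0.6149, 0.1230, 0.0000).

q_2 = (-0.7789, -0.6149, 0.1230, 0.0000)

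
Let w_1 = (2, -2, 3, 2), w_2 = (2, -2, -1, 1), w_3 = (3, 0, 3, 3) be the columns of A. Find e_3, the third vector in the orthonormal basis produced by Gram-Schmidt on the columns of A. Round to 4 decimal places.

e_3 = (0.4845, 0.7537, -0.1077, 0.4307)

e_1 = w_1/‖w_1‖ = (2, -2, 3, 2)/4.5826 = (0.4364, -0.4364, 0.6547, 0.4364).
r_{12} = e_1·w_2 = 1.5275.
u_2 = w_2 − 1.5275·e_1 = (1.3333, -1.3333, -2.0000, 0.3333).
‖u_2‖ = 2.7689, so e_2 = (0.4815, -0.4815, -0.7223, 0.1204).
r_{13} = e_1·w_3 = 4.5826; r_{23} = e_2·w_3 = -0.3612.
u_3 = w_3 − 4.5826·e_1 + 0.3612·e_2 = (1.1739, 1.8261, -0.2609, 1.0435).
‖u_3‖ = 2.4227, so e_3 = (0.4845, 0.7537, -0.1077, 0.4307).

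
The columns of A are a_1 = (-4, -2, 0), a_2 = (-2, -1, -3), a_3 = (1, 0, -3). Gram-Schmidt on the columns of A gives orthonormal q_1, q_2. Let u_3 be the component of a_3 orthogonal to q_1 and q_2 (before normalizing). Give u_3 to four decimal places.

u_3 = (0.2000, -0.4000, 0.0000)

a_1 = (-4, -2, 0); ‖a_1‖ = 4.4721, so q_1 = (-0.8944, -0.4472, 0.0000).
q_1·a_2 = (-0.8944)·(-2) + (-0.4472)·(-1) + 0.0000·(-3) = 2.2361.
u_2 = a_2 − 2.2361·q_1 = (0.0000, 0.0000, -3.0000).
‖u_2‖ = 3.0000, so q_2 = (0.0000, 0.0000, -1.0000).
q_1·a_3 = (-0.8944)·1 + (-0.4472)·0 + 0.0000·(-3) = -0.8944; q_2·a_3 = 0.0000·1 + 0.0000·0 + (-1.0000)·(-3) = 3.0000.
u_3 = a_3 + 0.8944·q_1 − 3.0000·q_2 = (0.2000, -0.4000, 0.0000).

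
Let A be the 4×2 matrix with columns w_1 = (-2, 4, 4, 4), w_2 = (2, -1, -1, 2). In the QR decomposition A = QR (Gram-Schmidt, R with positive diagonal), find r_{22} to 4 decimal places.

q_1 = w_1/‖w_1‖ = (-2, 4, 4, 4)/7.2111 = (-0.2774, 0.5547, 0.5547, 0.5547).
r_{12} = q_1·w_2 = -0.5547.
u_2 = w_2 + 0.5547·q_1 = (1.8462, -0.6923, -0.6923, 2.3077).
r_{22} = ‖u_2‖ = 3.1132.

r_{22} = 3.1132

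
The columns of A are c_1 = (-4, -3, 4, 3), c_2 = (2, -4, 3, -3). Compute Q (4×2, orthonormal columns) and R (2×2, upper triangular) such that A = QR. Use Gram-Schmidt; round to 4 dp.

c_1 = (-4, -3, 4, 3); ‖c_1‖ = 7.0711, so e_1 = (-0.5657, -0.4243, 0.5657, 0.4243).
e_1·c_2 = (-0.5657)·2 + (-0.4243)·(-4) + 0.5657·3 + 0.4243·(-3) = 0.9899.
u_2 = c_2 − 0.9899·e_1 = (2.5600, -3.5800, 2.4400, -3.4200).
‖u_2‖ = 6.0844, so e_2 = (0.4207, -0.5884, 0.4010, -0.5621).

Q = [[-0.5657, 0.4207], [-0.4243, -0.5884], [0.5657, 0.4010], [0.4243, -0.5621]], R = [[7.0711, 0.9899], [0.0000, 6.0844]]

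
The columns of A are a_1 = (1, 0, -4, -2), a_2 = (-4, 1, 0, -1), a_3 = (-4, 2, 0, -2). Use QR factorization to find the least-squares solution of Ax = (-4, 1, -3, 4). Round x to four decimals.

a_1 = (1, 0, -4, -2); ‖a_1‖ = 4.5826, so q_1 = (0.2182, 0.0000, -0.8729, -0.4364).
q_1·a_2 = 0.2182·(-4) + 0.0000·1 + (-0.8729)·0 + (-0.4364)·(-1) = -0.4364.
u_2 = a_2 + 0.4364·q_1 = (-3.9048, 1.0000, -0.3810, -1.1905).
‖u_2‖ = 4.2201, so q_2 = (-0.9253, 0.2370, -0.0903, -0.2821).
q_1·a_3 = 0.2182·(-4) + 0.0000·2 + (-0.8729)·0 + (-0.4364)·(-2) = 0.0000; q_2·a_3 = (-0.9253)·(-4) + 0.2370·2 + (-0.0903)·0 + (-0.2821)·(-2) = 4.7392.
u_3 = a_3 + 0.0000·q_1 − 4.7392·q_2 = (0.3850, 0.8770, 0.4278, -0.6631).
‖u_3‖ = 1.2410, so q_3 = (0.3103, 0.7067, 0.3447, -0.5343).
Qᵀb = (0.0000, 3.0805, -3.7058).
Back-substitute: x_3 = -3.7058/1.2410 = -2.9861.
x_2 = (3.0805 − 4.7392·(-2.9861))/4.2201 = 4.0833.
x_1 = (0.0000 + 0.4364·4.0833 + 0.0000·(-2.9861))/4.5826 = 0.3889.

x = (0.3889, 4.0833, -2.9861)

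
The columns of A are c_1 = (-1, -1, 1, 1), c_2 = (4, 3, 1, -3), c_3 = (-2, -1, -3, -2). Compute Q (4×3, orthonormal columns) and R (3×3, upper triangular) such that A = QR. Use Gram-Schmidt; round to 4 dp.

e_1 = c_1/‖c_1‖ = (-1, -1, 1, 1)/2.0000 = (-0.5000, -0.5000, 0.5000, 0.5000).
r_{12} = e_1·c_2 = -4.5000.
u_2 = c_2 + 4.5000·e_1 = (1.7500, 0.7500, 3.2500, -0.7500).
‖u_2‖ = 3.8406, so e_2 = (0.4557, 0.1953, 0.8462, -0.1953).
r_{13} = e_1·c_3 = -1.0000; r_{23} = e_2·c_3 = -3.2547.
u_3 = c_3 + 1.0000·e_1 + 3.2547·e_2 = (-1.0169, -0.8644, 0.2542, -2.1356).
‖u_3‖ = 2.5312, so e_3 = (-0.4018, -0.3415, 0.1004, -0.8437).

Q = [[-0.5000, 0.4557, -0.4018], [-0.5000, 0.1953, -0.3415], [0.5000, 0.8462, 0.1004], [0.5000, -0.1953, -0.8437]], R = [[2.0000, -4.5000, -1.0000], [0.0000, 3.8406, -3.2547], [0.0000, 0.0000, 2.5312]]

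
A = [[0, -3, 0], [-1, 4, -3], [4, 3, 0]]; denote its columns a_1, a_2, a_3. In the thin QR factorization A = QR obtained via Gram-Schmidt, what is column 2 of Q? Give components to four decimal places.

a_1 = (0, -1, 4); ‖a_1‖ = 4.1231, so q_1 = (0.0000, -0.2425, 0.9701).
q_1·a_2 = 0.0000·(-3) + (-0.2425)·4 + 0.9701·3 = 1.9403.
u_2 = a_2 − 1.9403·q_1 = (-3.0000, 4.4706, 1.1176).
‖u_2‖ = 5.4987, so q_2 = (-0.5456, 0.8130, 0.2033).

q_2 = (-0.5456, 0.8130, 0.2033)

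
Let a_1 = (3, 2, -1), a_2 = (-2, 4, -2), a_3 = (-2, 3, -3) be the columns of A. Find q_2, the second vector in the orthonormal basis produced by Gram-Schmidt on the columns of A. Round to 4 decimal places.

q_1 = a_1/‖a_1‖ = (3, 2, -1)/3.7417 = (0.8018, 0.5345, -0.2673).
r_{12} = q_1·a_2 = 1.0690.
u_2 = a_2 − 1.0690·q_1 = (-2.8571, 3.4286, -1.7143).
‖u_2‖ = 4.7809, so q_2 = (-0.5976, 0.7171, -0.3586).

q_2 = (-0.5976, 0.7171, -0.3586)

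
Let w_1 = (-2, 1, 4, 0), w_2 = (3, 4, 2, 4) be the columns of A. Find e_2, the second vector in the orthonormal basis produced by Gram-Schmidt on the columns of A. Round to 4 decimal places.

e_1 = w_1/‖w_1‖ = (-2, 1, 4, 0)/4.5826 = (-0.4364, 0.2182, 0.8729, 0.0000).
r_{12} = e_1·w_2 = 1.3093.
u_2 = w_2 − 1.3093·e_1 = (3.5714, 3.7143, 0.8571, 4.0000).
‖u_2‖ = 6.5792, so e_2 = (0.5428, 0.5646, 0.1303, 0.6080).

e_2 = (0.5428, 0.5646, 0.1303, 0.6080)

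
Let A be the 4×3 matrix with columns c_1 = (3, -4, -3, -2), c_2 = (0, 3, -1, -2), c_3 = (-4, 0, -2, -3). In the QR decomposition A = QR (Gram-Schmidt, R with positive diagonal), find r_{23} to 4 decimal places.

r_{23} = 2.1902

c_1 = (3, -4, -3, -2); ‖c_1‖ = 6.1644, so e_1 = (0.4867, -0.6489, -0.4867, -0.3244).
e_1·c_2 = 0.4867·0 + (-0.6489)·3 + (-0.4867)·(-1) + (-0.3244)·(-2) = -0.8111.
u_2 = c_2 + 0.8111·e_1 = (0.3947, 2.4737, -1.3947, -2.2632).
‖u_2‖ = 3.6527, so e_2 = (0.1081, 0.6772, -0.3818, -0.6196).
r_{23} = e_2·c_3 = 2.1902.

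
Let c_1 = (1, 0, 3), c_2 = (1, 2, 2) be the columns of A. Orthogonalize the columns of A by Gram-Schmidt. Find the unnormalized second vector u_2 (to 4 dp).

u_2 = (0.3000, 2.0000, -0.1000)

q_1 = c_1/‖c_1‖ = (1, 0, 3)/3.1623 = (0.3162, 0.0000, 0.9487).
r_{12} = q_1·c_2 = 2.2136.
u_2 = c_2 − 2.2136·q_1 = (0.3000, 2.0000, -0.1000).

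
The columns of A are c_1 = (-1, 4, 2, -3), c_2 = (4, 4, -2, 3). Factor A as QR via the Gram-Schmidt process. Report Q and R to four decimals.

Q = [[-0.1826, 0.5915], [0.7303, 0.6164], [0.3651, -0.2883], [-0.5477, 0.4325]], R = [[5.4772, -0.1826], [0.0000, 6.7057]]

c_1 = (-1, 4, 2, -3); ‖c_1‖ = 5.4772, so e_1 = (-0.1826, 0.7303, 0.3651, -0.5477).
e_1·c_2 = (-0.1826)·4 + 0.7303·4 + 0.3651·(-2) + (-0.5477)·3 = -0.1826.
u_2 = c_2 + 0.1826·e_1 = (3.9667, 4.1333, -1.9333, 2.9000).
‖u_2‖ = 6.7057, so e_2 = (0.5915, 0.6164, -0.2883, 0.4325).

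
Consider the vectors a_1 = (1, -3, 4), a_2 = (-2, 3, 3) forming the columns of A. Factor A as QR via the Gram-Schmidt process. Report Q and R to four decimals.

Q = [[0.1961, -0.4350], [-0.5883, 0.6648], [0.7845, 0.6073]], R = [[5.0990, 0.1961], [0.0000, 4.6863]]

a_1 = (1, -3, 4); ‖a_1‖ = 5.0990, so e_1 = (0.1961, -0.5883, 0.7845).
e_1·a_2 = 0.1961·(-2) + (-0.5883)·3 + 0.7845·3 = 0.1961.
u_2 = a_2 − 0.1961·e_1 = (-2.0385, 3.1154, 2.8462).
‖u_2‖ = 4.6863, so e_2 = (-0.4350, 0.6648, 0.6073).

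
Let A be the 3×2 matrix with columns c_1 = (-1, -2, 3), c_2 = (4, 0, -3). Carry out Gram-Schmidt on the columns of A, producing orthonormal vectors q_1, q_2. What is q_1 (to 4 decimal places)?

q_1 = (-0.2673, -0.5345, 0.8018)

c_1 = (-1, -2, 3); ‖c_1‖ = 3.7417, so q_1 = (-0.2673, -0.5345, 0.8018).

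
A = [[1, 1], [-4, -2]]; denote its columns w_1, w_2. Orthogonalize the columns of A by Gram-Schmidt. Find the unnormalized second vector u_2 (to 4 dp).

u_2 = (0.4706, 0.1176)

q_1 = w_1/‖w_1‖ = (1, -4)/4.1231 = (0.2425, -0.9701).
r_{12} = q_1·w_2 = 2.1828.
u_2 = w_2 − 2.1828·q_1 = (0.4706, 0.1176).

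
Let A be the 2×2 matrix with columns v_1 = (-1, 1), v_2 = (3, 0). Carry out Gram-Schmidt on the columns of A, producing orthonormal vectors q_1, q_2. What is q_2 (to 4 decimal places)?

v_1 = (-1, 1); ‖v_1‖ = 1.4142, so q_1 = (-0.7071, 0.7071).
q_1·v_2 = (-0.7071)·3 + 0.7071·0 = -2.1213.
u_2 = v_2 + 2.1213·q_1 = (1.5000, 1.5000).
‖u_2‖ = 2.1213, so q_2 = (0.7071, 0.7071).

q_2 = (0.7071, 0.7071)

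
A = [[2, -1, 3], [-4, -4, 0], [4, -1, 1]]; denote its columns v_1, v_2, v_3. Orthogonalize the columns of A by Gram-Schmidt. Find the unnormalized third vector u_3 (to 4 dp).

e_1 = v_1/‖v_1‖ = (2, -4, 4)/6.0000 = (0.3333, -0.6667, 0.6667).
r_{12} = e_1·v_2 = 1.6667.
u_2 = v_2 − 1.6667·e_1 = (-1.5556, -2.8889, -2.1111).
‖u_2‖ = 3.9016, so e_2 = (-0.3987, -0.7404, -0.5411).
r_{13} = e_1·v_3 = 1.6667; r_{23} = e_2·v_3 = -1.7372.
u_3 = v_3 − 1.6667·e_1 + 1.7372·e_2 = (1.7518, -0.1752, -1.0511).

u_3 = (1.7518, -0.1752, -1.0511)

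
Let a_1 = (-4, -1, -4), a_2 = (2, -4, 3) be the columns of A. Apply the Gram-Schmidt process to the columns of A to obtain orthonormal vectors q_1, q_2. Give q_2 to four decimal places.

a_1 = (-4, -1, -4); ‖a_1‖ = 5.7446, so q_1 = (-0.6963, -0.1741, -0.6963).
q_1·a_2 = (-0.6963)·2 + (-0.1741)·(-4) + (-0.6963)·3 = -2.7852.
u_2 = a_2 + 2.7852·q_1 = (0.0606, -4.4848, 1.0606).
‖u_2‖ = 4.6090, so q_2 = (0.0131, -0.9731, 0.2301).

q_2 = (0.0131, -0.9731, 0.2301)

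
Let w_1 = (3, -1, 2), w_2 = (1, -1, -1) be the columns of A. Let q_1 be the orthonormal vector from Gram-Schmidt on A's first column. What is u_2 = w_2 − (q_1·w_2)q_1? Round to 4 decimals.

w_1 = (3, -1, 2); ‖w_1‖ = 3.7417, so q_1 = (0.8018, -0.2673, 0.5345).
q_1·w_2 = 0.8018·1 + (-0.2673)·(-1) + 0.5345·(-1) = 0.5345.
u_2 = w_2 − 0.5345·q_1 = (0.5714, -0.8571, -1.2857).

u_2 = (0.5714, -0.8571, -1.2857)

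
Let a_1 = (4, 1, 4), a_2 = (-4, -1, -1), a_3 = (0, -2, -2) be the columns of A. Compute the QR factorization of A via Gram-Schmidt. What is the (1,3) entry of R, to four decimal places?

r_{13} = -1.7408

a_1 = (4, 1, 4); ‖a_1‖ = 5.7446, so q_1 = (0.6963, 0.1741, 0.6963).
r_{13} = q_1·a_3 = -1.7408.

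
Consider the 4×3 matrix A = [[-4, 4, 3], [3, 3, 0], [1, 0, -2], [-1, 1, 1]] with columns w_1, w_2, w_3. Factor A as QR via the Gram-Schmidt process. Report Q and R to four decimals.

Q = [[-0.7698, 0.5791, -0.1506], [0.5774, 0.8000, 0.1614], [0.1925, 0.0610, -0.9681], [-0.1925, 0.1448, 0.1183]], R = [[5.1962, -1.5396, -2.8868], [0.0000, 4.8610, 1.7600], [0.0000, 0.0000, 1.6028]]

w_1 = (-4, 3, 1, -1); ‖w_1‖ = 5.1962, so e_1 = (-0.7698, 0.5774, 0.1925, -0.1925).
e_1·w_2 = (-0.7698)·4 + 0.5774·3 + 0.1925·0 + (-0.1925)·1 = -1.5396.
u_2 = w_2 + 1.5396·e_1 = (2.8148, 3.8889, 0.2963, 0.7037).
‖u_2‖ = 4.8610, so e_2 = (0.5791, 0.8000, 0.0610, 0.1448).
e_1·w_3 = (-0.7698)·3 + 0.5774·0 + 0.1925·(-2) + (-0.1925)·1 = -2.8868; e_2·w_3 = 0.5791·3 + 0.8000·0 + 0.0610·(-2) + 0.1448·1 = 1.7600.
u_3 = w_3 + 2.8868·e_1 − 1.7600·e_2 = (-0.2414, 0.2586, -1.5517, 0.1897).
‖u_3‖ = 1.6028, so e_3 = (-0.1506, 0.1614, -0.9681, 0.1183).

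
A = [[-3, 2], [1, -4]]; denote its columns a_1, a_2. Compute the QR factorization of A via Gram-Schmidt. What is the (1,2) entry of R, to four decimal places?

a_1 = (-3, 1); ‖a_1‖ = 3.1623, so e_1 = (-0.9487, 0.3162).
r_{12} = e_1·a_2 = -3.1623.

r_{12} = -3.1623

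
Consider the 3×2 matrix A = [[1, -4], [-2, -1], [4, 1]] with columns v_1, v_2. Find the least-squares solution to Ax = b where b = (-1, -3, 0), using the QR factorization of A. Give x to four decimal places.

q_1 = v_1/‖v_1‖ = (1, -2, 4)/4.5826 = (0.2182, -0.4364, 0.8729).
r_{12} = q_1·v_2 = 0.4364.
u_2 = v_2 − 0.4364·q_1 = (-4.0952, -0.8095, 0.6190).
‖u_2‖ = 4.2201, so q_2 = (-0.9704, -0.1918, 0.1467).
Qᵀb = (1.0911, 1.5459).
Back-substitute: x_2 = 1.5459/4.2201 = 0.3663.
x_1 = (1.0911 − 0.4364·0.3663)/4.5826 = 0.2032.

x = (0.2032, 0.3663)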